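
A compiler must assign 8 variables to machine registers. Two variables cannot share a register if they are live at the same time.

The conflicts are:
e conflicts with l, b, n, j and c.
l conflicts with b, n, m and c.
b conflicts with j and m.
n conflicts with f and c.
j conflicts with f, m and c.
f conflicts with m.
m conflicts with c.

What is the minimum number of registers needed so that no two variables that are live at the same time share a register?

e, l, n, c are mutually in conflict, so at least 4 registers are needed.
4 registers suffice: e=1, l=2, b=3, n=4, j=2, f=3, m=1, c=3. Every pair that conflicts lands in different registers.

4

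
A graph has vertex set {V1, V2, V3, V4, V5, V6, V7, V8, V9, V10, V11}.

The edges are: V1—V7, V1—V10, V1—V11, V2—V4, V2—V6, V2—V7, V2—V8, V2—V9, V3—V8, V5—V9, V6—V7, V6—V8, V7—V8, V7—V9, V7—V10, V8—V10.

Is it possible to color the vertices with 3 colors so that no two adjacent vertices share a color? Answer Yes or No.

V2, V6, V7, V8 are pairwise adjacent (a clique of size 4), so at least 4 colors are needed.
So 3 colors are not enough.

No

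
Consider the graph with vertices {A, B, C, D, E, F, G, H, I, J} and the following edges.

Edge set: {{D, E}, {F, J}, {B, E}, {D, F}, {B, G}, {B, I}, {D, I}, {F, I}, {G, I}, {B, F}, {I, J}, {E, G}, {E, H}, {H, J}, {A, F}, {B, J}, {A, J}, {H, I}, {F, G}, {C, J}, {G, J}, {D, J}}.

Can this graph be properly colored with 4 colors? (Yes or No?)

B, F, G, I, J are mutually adjacent (a clique of size 5), so at least 5 colors are needed.
So 4 colors are not enough.

No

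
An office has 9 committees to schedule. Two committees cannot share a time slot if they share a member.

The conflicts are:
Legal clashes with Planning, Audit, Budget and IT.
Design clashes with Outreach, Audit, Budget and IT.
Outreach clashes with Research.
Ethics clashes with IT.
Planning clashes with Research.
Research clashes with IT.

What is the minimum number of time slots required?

Legal and Audit conflict, so at least 2 time slots are needed.
2 time slots suffice: time slot 1 → {Legal, Design, Ethics, Research}; time slot 2 → {Outreach, Planning, Audit, Budget, IT}. No two conflicting committees share a time slot.

2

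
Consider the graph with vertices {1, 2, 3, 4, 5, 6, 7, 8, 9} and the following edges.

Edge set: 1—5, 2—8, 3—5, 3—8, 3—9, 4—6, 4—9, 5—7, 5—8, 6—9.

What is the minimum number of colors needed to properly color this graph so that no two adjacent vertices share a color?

3

3, 5, 8 are pairwise adjacent, so at least 3 colors are needed.
3 colors suffice: 1=b, 2=a, 3=c, 4=b, 5=a, 6=c, 7=b, 8=b, 9=a. Each edge has distinct colors on its endpoints.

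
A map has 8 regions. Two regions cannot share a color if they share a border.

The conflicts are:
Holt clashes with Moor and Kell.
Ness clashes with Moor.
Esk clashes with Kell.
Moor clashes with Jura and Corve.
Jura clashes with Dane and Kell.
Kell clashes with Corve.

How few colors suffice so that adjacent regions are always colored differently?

2

Kell and Corve conflict, so at least 2 colors are needed.
2 colors suffice: color 1 → {Moor, Dane, Kell}; color 2 → {Holt, Ness, Esk, Jura, Corve}. Each listed conflict is separated.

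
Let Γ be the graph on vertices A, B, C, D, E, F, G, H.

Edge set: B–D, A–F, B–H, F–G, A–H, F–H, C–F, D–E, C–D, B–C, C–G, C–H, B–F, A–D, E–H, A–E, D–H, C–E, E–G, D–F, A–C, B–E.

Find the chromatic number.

5

B, C, D, E, H form a clique, so at least 5 colors are needed.
5 colors suffice: color 1 → {C}; color 2 → {E, F}; color 3 → {D, G}; color 4 → {H}; color 5 → {A, B}. Each edge has distinct colors on its endpoints.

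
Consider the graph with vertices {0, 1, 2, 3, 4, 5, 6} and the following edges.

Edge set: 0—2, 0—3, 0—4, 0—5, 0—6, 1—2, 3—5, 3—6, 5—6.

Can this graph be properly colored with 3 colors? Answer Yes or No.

No

0, 3, 5, 6 are pairwise adjacent (a clique of size 4), so at least 4 colors are needed.
So 3 colors are not enough.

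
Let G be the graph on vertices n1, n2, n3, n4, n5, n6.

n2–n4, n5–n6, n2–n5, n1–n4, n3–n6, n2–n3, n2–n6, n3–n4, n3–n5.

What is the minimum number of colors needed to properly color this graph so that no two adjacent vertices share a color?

n2, n3, n5, n6 are mutually adjacent (a clique of size 4), so at least 4 colors are needed.
A valid assignment using 4 colors: n1=red, n2=red, n3=blue, n4=green, n5=green, n6=yellow. No two adjacent vertices share a color.

4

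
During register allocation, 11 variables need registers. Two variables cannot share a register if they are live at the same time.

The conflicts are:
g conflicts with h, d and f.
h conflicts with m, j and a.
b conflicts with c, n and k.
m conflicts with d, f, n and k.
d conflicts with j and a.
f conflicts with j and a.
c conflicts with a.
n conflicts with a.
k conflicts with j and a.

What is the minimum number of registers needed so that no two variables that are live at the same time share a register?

2

m and f conflict, so at least 2 registers are needed.
A valid assignment using 2 registers: g=1, h=2, b=1, m=1, d=2, f=2, c=2, n=2, k=2, j=1, a=1. Each listed conflict is separated.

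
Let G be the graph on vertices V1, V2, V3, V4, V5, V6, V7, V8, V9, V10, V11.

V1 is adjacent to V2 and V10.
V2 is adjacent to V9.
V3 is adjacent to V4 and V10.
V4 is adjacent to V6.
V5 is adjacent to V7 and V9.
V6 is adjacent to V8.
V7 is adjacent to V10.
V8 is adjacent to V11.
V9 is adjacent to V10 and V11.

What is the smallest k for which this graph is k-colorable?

3

The cycle V9-V10-V3-V4-V6-V8-V11-V9 has odd length 7, so it cannot be 2-colored; at least 3 colors are needed.
3 colors suffice: color R → {V1, V4, V7, V8, V9}; color B → {V2, V5, V6, V10, V11}; color G → {V3}. Every edge joins two different colors.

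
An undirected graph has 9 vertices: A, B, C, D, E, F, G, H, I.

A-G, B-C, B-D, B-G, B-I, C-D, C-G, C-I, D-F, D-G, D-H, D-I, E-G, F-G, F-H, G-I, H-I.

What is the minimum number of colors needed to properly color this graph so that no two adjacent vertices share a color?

5

B, C, D, G, I are pairwise adjacent (a clique of size 5), so at least 5 colors are needed.
5 colors suffice: color 1 → {G, H}; color 2 → {A, D, E}; color 3 → {F, I}; color 4 → {C}; color 5 → {B}. Every edge joins two different colors.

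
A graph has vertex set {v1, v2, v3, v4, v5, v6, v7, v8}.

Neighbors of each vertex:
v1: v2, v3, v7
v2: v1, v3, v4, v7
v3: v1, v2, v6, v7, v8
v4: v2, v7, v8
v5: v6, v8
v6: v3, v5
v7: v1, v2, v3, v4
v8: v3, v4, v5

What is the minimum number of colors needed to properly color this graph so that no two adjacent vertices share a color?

v1, v2, v3, v7 form a clique, so at least 4 colors are needed.
4 colors suffice: color red → {v3, v4, v5}; color blue → {v6, v7, v8}; color green → {v2}; color yellow → {v1}. Each edge has distinct colors on its endpoints.

4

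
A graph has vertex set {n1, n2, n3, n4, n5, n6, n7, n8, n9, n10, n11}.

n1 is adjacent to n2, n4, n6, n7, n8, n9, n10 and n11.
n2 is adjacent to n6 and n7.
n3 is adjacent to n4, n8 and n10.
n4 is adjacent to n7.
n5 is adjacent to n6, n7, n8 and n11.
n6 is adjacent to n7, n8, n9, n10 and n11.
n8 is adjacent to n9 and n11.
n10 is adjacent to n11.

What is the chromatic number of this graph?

4

n1, n6, n8, n11 are mutually adjacent (a clique of size 4), so at least 4 colors are needed.
4 colors suffice: n1=red, n2=yellow, n3=red, n4=blue, n5=red, n6=blue, n7=green, n8=green, n9=yellow, n10=green, n11=yellow. Every edge joins two different colors.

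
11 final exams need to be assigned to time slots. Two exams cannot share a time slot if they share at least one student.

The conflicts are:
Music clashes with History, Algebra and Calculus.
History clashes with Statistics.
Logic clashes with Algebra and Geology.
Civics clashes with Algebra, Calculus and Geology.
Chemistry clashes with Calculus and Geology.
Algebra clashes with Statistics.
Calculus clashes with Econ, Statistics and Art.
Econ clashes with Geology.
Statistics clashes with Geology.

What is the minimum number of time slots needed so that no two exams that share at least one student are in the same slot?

2

Chemistry and Calculus conflict, so at least 2 time slots are needed.
Using 2 time slots: Music=2, History=1, Logic=2, Civics=2, Chemistry=2, Algebra=1, Calculus=1, Econ=2, Statistics=2, Geology=1, Art=2. Each listed conflict is separated.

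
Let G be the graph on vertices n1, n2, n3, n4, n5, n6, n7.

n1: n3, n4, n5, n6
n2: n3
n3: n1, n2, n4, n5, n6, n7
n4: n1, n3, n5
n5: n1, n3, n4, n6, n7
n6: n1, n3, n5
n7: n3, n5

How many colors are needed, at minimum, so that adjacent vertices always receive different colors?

4

n1, n3, n4, n5 are mutually adjacent (a clique of size 4), so at least 4 colors are needed.
4 colors suffice: color 1 → {n3}; color 2 → {n2, n5}; color 3 → {n1, n7}; color 4 → {n4, n6}. Every edge joins two different colors.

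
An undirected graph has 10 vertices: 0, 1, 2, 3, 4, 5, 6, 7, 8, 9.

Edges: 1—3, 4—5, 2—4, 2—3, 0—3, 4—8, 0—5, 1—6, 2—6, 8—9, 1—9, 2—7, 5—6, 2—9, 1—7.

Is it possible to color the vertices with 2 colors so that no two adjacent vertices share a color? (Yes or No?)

The cycle 6-1-3-0-5-6 has odd length 5, so it cannot be 2-colored; at least 3 colors are needed.
So 2 colors are not enough.

No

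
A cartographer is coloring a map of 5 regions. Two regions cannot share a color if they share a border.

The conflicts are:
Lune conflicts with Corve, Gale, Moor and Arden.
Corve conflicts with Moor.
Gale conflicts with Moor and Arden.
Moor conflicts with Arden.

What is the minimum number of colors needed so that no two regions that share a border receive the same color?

4

Lune, Gale, Moor, Arden all conflict with each other, so at least 4 colors are needed.
4 colors suffice: color 1 → {Lune}; color 2 → {Moor}; color 3 → {Corve, Gale}; color 4 → {Arden}. Each listed conflict is separated.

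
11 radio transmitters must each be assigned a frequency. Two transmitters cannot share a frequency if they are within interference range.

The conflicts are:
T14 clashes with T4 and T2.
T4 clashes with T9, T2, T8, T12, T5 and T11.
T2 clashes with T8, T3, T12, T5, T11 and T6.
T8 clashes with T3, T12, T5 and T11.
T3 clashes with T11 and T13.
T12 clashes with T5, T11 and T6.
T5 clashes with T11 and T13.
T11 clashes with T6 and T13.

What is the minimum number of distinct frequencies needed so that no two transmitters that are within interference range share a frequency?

T4, T2, T8, T12, T5, T11 are mutually in conflict, so at least 6 frequencies are needed.
6 frequencies suffice: frequency 1 → {T14, T9, T11}; frequency 2 → {T2, T13}; frequency 3 → {T4, T3, T6}; frequency 4 → {T12}; frequency 5 → {T8}; frequency 6 → {T5}. Every pair that conflicts lands in different frequencies.

6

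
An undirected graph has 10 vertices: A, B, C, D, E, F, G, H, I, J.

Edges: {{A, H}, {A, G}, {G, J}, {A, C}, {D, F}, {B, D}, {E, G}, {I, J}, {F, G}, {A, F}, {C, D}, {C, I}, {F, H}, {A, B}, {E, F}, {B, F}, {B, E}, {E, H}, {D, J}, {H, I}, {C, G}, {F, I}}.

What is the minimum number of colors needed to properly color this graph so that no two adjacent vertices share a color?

B, D, F are pairwise adjacent, so at least 3 colors are needed.
3 colors suffice: color 1 → {C, F, J}; color 2 → {A, D, E, I}; color 3 → {B, G, H}. No two adjacent vertices share a color.

3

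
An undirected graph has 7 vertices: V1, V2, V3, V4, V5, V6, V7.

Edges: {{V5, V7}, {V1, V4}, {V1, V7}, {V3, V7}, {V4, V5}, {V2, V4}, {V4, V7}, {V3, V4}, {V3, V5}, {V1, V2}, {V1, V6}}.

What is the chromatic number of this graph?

4

V3, V4, V5, V7 form a clique, so at least 4 colors are needed.
4 colors suffice: color R → {V4, V6}; color B → {V1, V3}; color G → {V2, V7}; color Y → {V5}. Each edge has distinct colors on its endpoints.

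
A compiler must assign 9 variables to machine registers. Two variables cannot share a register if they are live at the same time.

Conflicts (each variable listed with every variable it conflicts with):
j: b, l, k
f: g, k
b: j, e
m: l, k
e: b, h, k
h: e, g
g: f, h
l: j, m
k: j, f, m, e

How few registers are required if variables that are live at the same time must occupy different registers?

The cycle f-g-h-e-k-f has odd length 5, so it cannot be 2-colored; at least 3 registers are needed.
3 registers suffice: register 1 → {b, h, l, k}; register 2 → {j, f, m, e}; register 3 → {g}. Each listed conflict is separated.

3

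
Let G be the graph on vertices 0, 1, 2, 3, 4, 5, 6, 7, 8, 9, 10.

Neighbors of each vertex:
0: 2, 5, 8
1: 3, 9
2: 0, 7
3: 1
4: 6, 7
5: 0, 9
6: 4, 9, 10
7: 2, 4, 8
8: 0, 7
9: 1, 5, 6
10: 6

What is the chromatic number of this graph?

The cycle 8-7-4-6-9-5-0-8 has odd length 7, so it cannot be 2-colored; at least 3 colors are needed.
3 colors suffice: color a → {0, 1, 6, 7}; color b → {2, 3, 4, 8, 9, 10}; color c → {5}. Every edge joins two different colors.

3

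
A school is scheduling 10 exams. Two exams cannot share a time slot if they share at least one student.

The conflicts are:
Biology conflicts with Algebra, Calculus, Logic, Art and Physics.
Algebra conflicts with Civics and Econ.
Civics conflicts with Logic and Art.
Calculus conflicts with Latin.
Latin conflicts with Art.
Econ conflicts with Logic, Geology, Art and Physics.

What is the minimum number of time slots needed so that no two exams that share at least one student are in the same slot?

Calculus and Latin conflict, so at least 2 time slots are needed.
2 time slots suffice: time slot 1 → {Biology, Civics, Latin, Econ}; time slot 2 → {Algebra, Calculus, Logic, Geology, Art, Physics}. Every pair that conflicts lands in different time slots.

2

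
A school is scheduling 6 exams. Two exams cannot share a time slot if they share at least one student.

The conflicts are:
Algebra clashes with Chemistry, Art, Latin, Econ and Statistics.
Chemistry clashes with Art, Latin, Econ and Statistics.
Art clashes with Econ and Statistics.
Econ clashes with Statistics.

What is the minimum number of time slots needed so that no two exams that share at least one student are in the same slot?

5

Algebra, Chemistry, Art, Econ, Statistics pairwise conflict, so at least 5 time slots are needed.
5 time slots suffice: time slot 1 → {Chemistry}; time slot 2 → {Algebra}; time slot 3 → {Latin, Statistics}; time slot 4 → {Art}; time slot 5 → {Econ}. Each listed conflict is separated.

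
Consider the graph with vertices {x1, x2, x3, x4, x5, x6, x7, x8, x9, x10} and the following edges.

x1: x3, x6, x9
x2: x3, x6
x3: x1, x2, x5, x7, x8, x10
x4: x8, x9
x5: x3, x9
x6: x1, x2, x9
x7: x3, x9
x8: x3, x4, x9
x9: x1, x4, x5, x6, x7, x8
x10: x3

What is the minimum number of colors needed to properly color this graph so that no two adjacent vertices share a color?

3

x1, x6, x9 form a triangle, so at least 3 colors are needed.
A valid assignment using 3 colors: x1=3, x2=3, x3=1, x4=3, x5=2, x6=2, x7=2, x8=2, x9=1, x10=2. No two adjacent vertices share a color.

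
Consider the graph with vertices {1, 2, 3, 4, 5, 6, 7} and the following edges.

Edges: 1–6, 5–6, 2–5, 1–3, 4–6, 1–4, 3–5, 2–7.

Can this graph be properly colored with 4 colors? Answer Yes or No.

The chromatic number is 3. 1, 4, 6 are pairwise adjacent, so at least 3 colors are needed.
One proper 3-coloring: 1=blue, 2=red, 3=red, 4=green, 5=blue, 6=red, 7=blue.
Since 4 ≥ 3, a proper 4-coloring certainly exists.

Yes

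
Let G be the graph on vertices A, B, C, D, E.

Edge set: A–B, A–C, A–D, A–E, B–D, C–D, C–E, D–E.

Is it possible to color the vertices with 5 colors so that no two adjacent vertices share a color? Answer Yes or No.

The chromatic number is 4. A, C, D, E form a clique, so at least 4 colors are needed.
One proper 4-coloring: A=1, B=3, C=3, D=2, E=4.
Since 5 ≥ 4, a proper 5-coloring certainly exists.

Yes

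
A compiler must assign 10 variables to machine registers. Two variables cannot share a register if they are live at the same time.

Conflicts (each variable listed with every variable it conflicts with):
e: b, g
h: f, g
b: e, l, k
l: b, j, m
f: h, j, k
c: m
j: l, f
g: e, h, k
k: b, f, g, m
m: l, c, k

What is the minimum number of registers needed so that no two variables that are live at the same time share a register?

The cycle f-k-m-l-j-f has odd length 5, so it cannot be 2-colored; at least 3 registers are needed.
3 registers suffice: register 1 → {e, h, l, c, k}; register 2 → {b, f, g, m}; register 3 → {j}. Each listed conflict is separated.

3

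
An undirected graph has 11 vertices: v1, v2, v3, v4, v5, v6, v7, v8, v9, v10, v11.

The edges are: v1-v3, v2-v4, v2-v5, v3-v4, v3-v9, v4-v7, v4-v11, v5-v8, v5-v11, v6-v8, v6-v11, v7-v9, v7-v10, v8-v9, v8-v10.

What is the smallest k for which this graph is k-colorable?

2

v7 and v9 are adjacent, so at least 2 colors are needed.
2 colors suffice: color 1 → {v2, v3, v7, v8, v11}; color 2 → {v1, v4, v5, v6, v9, v10}. Every edge joins two different colors.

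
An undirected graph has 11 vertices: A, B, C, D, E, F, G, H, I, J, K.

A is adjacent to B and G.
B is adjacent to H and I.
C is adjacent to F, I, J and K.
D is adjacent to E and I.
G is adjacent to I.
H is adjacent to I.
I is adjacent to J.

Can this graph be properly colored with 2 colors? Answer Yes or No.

B, H, I form a triangle, so at least 3 colors are needed.
So 2 colors are not enough.

No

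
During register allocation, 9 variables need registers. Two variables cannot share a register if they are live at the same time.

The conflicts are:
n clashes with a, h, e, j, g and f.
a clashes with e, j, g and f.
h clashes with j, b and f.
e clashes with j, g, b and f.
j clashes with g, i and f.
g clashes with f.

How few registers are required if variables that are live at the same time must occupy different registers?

6

n, a, e, j, g, f all conflict with each other, so at least 6 registers are needed.
6 registers suffice: register 1 → {j, b}; register 2 → {h, e, i}; register 3 → {f}; register 4 → {n}; register 5 → {a}; register 6 → {g}. Each listed conflict is separated.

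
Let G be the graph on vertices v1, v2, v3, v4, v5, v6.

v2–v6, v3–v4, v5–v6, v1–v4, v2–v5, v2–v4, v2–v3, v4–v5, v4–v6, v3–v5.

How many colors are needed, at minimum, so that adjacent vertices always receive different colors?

4

v2, v4, v5, v6 are pairwise adjacent (a clique of size 4), so at least 4 colors are needed.
4 colors suffice: v1=blue, v2=green, v3=yellow, v4=red, v5=blue, v6=yellow. Each edge has distinct colors on its endpoints.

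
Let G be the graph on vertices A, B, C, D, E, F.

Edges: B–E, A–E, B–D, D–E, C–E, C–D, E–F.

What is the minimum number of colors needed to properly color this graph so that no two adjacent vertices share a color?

C, D, E are pairwise adjacent, so at least 3 colors are needed.
3 colors suffice: color 1 → {E}; color 2 → {A, D, F}; color 3 → {B, C}. Every edge joins two different colors.

3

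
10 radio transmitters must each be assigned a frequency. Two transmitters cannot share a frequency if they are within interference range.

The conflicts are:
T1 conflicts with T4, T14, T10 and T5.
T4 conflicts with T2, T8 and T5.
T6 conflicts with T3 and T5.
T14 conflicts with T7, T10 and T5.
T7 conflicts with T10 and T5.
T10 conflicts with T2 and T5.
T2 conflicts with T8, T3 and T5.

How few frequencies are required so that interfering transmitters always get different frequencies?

4

T14, T7, T10, T5 pairwise conflict, so at least 4 frequencies are needed.
4 frequencies suffice: frequency 1 → {T8, T3, T5}; frequency 2 → {T1, T6, T7, T2}; frequency 3 → {T4, T10}; frequency 4 → {T14}. Each listed conflict is separated.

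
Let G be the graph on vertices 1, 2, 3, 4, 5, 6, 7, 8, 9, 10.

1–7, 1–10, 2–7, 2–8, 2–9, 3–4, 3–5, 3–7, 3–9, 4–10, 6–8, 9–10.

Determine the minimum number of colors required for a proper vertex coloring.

The cycle 1-7-3-9-10-1 has odd length 5, so it cannot be 2-colored; at least 3 colors are needed.
3 colors suffice: color red → {2, 3, 6, 10}; color blue → {4, 5, 7, 8, 9}; color green → {1}. Every edge joins two different colors.

3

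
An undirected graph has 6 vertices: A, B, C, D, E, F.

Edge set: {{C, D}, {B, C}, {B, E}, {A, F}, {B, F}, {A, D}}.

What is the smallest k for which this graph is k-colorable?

3

The cycle D-C-B-F-A-D has odd length 5, so it cannot be 2-colored; at least 3 colors are needed.
3 colors suffice: color 1 → {A, B}; color 2 → {C, E, F}; color 3 → {D}. Each edge has distinct colors on its endpoints.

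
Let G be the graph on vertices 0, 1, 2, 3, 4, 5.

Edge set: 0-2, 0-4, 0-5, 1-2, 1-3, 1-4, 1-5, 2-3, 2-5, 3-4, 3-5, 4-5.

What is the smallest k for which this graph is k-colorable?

1, 3, 4, 5 are pairwise adjacent (a clique of size 4), so at least 4 colors are needed.
4 colors suffice: color a → {5}; color b → {0, 1}; color c → {2, 4}; color d → {3}. Each edge has distinct colors on its endpoints.

4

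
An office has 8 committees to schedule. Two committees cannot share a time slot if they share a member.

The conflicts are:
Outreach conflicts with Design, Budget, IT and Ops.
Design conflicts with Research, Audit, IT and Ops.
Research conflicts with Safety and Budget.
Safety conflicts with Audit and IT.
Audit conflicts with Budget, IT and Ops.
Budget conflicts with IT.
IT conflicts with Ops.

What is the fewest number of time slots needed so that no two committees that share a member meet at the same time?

Outreach, Design, IT, Ops all conflict with each other, so at least 4 time slots are needed.
4 time slots suffice: time slot 1 → {Research, IT}; time slot 2 → {Outreach, Audit}; time slot 3 → {Design, Safety, Budget}; time slot 4 → {Ops}. No two conflicting committees share a time slot.

4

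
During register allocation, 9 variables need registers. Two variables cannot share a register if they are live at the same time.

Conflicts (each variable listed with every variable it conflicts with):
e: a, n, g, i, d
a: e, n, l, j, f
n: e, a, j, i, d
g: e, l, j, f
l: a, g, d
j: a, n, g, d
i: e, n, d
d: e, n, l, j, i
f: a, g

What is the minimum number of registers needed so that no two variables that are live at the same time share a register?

4

e, n, i, d all conflict with each other, so at least 4 registers are needed.
4 registers suffice: register 1 → {a, g, d}; register 2 → {n, l, f}; register 3 → {e, j}; register 4 → {i}. Every pair that conflicts lands in different registers.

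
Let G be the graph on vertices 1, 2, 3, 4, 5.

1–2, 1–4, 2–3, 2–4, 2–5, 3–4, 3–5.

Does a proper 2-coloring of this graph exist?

1, 2, 4 form a triangle, so at least 3 colors are needed.
So 2 colors are not enough.

No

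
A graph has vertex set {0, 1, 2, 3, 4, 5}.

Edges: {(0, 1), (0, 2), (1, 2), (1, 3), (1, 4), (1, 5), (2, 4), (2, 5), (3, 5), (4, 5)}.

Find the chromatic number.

4

1, 2, 4, 5 form a clique, so at least 4 colors are needed.
4 colors suffice: color a → {1}; color b → {0, 5}; color c → {2, 3}; color d → {4}. Every edge joins two different colors.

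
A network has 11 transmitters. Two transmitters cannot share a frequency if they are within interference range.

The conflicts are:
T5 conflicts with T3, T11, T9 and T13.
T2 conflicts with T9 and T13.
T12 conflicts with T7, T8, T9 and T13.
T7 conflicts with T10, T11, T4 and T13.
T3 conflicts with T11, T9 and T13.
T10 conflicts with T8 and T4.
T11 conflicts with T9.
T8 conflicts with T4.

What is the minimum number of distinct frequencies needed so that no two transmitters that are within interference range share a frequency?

T5, T3, T11, T9 are mutually in conflict, so at least 4 frequencies are needed.
4 frequencies suffice: frequency 1 → {T7, T8, T9}; frequency 2 → {T10, T11, T13}; frequency 3 → {T5, T2, T12, T4}; frequency 4 → {T3}. No two conflicting transmitters share a frequency.

4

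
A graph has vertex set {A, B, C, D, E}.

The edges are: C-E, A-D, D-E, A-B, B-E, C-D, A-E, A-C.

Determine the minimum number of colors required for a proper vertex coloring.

4

A, C, D, E form a clique, so at least 4 colors are needed.
4 colors suffice: color red → {E}; color blue → {A}; color green → {B, D}; color yellow → {C}. Every edge joins two different colors.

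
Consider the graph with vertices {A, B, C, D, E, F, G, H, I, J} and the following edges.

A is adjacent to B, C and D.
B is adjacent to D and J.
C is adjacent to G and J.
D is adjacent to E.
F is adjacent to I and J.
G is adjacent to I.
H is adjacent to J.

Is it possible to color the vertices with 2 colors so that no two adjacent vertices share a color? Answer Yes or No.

A, B, D form a triangle, so at least 3 colors are needed.
So 2 colors are not enough.

No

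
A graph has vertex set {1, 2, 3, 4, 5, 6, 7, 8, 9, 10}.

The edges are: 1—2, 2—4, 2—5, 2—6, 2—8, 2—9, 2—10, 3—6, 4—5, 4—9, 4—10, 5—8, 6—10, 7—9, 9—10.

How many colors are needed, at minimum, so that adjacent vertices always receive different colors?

4

2, 4, 9, 10 are pairwise adjacent (a clique of size 4), so at least 4 colors are needed.
4 colors suffice: 1=b, 2=a, 3=a, 4=c, 5=b, 6=c, 7=a, 8=c, 9=d, 10=b. No two adjacent vertices share a color.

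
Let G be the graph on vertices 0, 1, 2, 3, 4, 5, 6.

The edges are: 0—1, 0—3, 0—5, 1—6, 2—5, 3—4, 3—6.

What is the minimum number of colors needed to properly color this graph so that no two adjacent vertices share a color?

2 and 5 are adjacent, so at least 2 colors are needed.
A valid assignment using 2 colors: 0=a, 1=b, 2=a, 3=b, 4=a, 5=b, 6=a. No two adjacent vertices share a color.

2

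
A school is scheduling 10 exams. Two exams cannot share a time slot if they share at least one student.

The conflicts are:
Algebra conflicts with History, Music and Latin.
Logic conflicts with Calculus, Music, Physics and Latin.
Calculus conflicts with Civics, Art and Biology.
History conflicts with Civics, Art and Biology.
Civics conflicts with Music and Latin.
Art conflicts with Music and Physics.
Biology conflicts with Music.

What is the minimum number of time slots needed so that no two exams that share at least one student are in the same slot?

Art and Music conflict, so at least 2 time slots are needed.
2 time slots suffice: time slot 1 → {Calculus, History, Music, Physics, Latin}; time slot 2 → {Algebra, Logic, Civics, Art, Biology}. Every pair that conflicts lands in different time slots.

2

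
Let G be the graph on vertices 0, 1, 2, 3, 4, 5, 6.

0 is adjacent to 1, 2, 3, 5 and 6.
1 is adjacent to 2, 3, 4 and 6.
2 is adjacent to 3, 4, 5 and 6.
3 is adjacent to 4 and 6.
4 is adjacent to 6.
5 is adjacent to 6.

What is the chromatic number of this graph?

5

1, 2, 3, 4, 6 are mutually adjacent (a clique of size 5), so at least 5 colors are needed.
5 colors suffice: color a → {2}; color b → {6}; color c → {1, 5}; color d → {0, 4}; color e → {3}. No two adjacent vertices share a color.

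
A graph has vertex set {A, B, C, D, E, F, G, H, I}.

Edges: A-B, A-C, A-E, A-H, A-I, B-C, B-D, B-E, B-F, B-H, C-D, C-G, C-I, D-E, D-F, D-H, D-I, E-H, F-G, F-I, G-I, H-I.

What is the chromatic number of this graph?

4

A, B, E, H form a clique, so at least 4 colors are needed.
4 colors suffice: A=2, B=1, C=3, D=2, E=4, F=3, G=2, H=3, I=1. Each edge has distinct colors on its endpoints.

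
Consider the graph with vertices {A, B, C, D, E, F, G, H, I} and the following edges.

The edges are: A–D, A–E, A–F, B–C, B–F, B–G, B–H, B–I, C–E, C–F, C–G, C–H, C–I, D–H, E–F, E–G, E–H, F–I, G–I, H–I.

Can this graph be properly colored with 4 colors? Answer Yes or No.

Yes

The chromatic number is 4. B, C, G, I are mutually adjacent (a clique of size 4), so at least 4 colors are needed.
4 colors suffice: color red → {A, C}; color blue → {F, G, H}; color green → {D, E, I}; color yellow → {B}.
That is already a proper 4-coloring.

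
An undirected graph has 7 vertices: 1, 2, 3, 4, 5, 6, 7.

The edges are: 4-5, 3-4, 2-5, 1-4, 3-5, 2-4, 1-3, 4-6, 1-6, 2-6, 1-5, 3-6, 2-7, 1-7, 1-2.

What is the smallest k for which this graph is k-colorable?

4

1, 3, 4, 5 are pairwise adjacent (a clique of size 4), so at least 4 colors are needed.
One proper 4-coloring: 1=red, 2=green, 3=green, 4=blue, 5=yellow, 6=yellow, 7=blue. Every edge joins two different colors.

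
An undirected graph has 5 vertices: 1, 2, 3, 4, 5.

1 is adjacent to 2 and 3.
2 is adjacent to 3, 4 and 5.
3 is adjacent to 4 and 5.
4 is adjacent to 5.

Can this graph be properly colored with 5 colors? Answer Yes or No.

Yes

The chromatic number is 4. 2, 3, 4, 5 are pairwise adjacent (a clique of size 4), so at least 4 colors are needed.
One proper 4-coloring: 1=c, 2=a, 3=b, 4=c, 5=d.
Since 5 ≥ 4, a proper 5-coloring certainly exists.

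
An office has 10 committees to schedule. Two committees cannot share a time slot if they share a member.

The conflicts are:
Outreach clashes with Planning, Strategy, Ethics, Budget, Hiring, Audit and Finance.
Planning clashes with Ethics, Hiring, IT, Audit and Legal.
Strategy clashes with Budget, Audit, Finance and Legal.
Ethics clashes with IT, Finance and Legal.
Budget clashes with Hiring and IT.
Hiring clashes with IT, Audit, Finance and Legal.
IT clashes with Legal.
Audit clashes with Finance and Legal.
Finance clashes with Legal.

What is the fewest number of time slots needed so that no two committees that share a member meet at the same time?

4

Planning, Hiring, Audit, Legal are mutually in conflict, so at least 4 time slots are needed.
4 time slots suffice: Outreach=2, Planning=3, Strategy=1, Ethics=1, Budget=3, Hiring=1, IT=4, Audit=4, Finance=3, Legal=2. Every pair that conflicts lands in different time slots.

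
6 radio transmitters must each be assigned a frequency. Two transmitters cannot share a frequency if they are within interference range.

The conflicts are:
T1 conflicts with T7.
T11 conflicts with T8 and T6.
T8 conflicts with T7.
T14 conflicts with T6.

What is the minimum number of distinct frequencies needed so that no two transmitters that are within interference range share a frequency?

2

T11 and T6 conflict, so at least 2 frequencies are needed.
2 frequencies suffice: frequency 1 → {T11, T7, T14}; frequency 2 → {T1, T8, T6}. No two conflicting transmitters share a frequency.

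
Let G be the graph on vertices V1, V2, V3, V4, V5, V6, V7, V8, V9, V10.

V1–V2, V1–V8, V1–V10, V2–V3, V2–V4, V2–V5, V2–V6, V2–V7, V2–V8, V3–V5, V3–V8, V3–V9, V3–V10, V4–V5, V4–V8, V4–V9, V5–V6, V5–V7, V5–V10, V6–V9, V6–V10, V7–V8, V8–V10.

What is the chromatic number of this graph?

V2, V3, V5 form a triangle, so at least 3 colors are needed.
A valid assignment using 3 colors: V1=3, V2=1, V3=3, V4=3, V5=2, V6=3, V7=3, V8=2, V9=1, V10=1. Each edge has distinct colors on its endpoints.

3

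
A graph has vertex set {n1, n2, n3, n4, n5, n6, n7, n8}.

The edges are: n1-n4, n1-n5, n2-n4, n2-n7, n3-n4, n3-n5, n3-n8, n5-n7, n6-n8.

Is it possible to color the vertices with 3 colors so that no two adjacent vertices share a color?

Yes

The chromatic number is 3. The cycle n2-n4-n3-n5-n7-n2 has odd length 5, so it cannot be 2-colored; at least 3 colors are needed.
One proper 3-coloring: n1=B, n2=G, n3=B, n4=R, n5=R, n6=B, n7=B, n8=R.
That is already a proper 3-coloring.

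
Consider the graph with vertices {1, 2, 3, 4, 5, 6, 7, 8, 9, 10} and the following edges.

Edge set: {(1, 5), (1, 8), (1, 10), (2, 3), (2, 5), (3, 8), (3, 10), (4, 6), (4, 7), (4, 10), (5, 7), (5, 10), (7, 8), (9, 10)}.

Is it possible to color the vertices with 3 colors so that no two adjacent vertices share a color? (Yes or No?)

Yes

The chromatic number is 3. 1, 5, 10 form a triangle, so at least 3 colors are needed.
3 colors suffice: 1=green, 2=red, 3=blue, 4=blue, 5=blue, 6=red, 7=green, 8=red, 9=blue, 10=red.
That is already a proper 3-coloring.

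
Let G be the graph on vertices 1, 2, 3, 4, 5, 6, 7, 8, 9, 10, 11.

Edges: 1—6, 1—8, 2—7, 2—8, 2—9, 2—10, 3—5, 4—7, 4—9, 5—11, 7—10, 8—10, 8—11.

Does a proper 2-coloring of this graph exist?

2, 7, 10 form a triangle, so at least 3 colors are needed.
So 2 colors are not enough.

No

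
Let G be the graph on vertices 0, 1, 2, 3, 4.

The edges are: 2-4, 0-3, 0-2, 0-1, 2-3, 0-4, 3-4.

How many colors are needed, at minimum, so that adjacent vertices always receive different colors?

0, 2, 3, 4 are mutually adjacent (a clique of size 4), so at least 4 colors are needed.
4 colors suffice: color a → {0}; color b → {1, 3}; color c → {2}; color d → {4}. Each edge has distinct colors on its endpoints.

4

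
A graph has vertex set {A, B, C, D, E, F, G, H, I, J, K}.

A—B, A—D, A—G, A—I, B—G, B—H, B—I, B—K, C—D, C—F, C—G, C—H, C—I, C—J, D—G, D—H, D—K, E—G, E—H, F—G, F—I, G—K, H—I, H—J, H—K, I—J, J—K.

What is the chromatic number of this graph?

4

C, H, I, J are pairwise adjacent (a clique of size 4), so at least 4 colors are needed.
4 colors suffice: color 1 → {G, H}; color 2 → {D, E, I}; color 3 → {A, C, K}; color 4 → {B, F, J}. No two adjacent vertices share a color.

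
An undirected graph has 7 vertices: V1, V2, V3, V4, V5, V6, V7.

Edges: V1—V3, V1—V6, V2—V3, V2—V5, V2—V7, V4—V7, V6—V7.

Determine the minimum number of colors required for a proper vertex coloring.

The cycle V1-V6-V7-V2-V3-V1 has odd length 5, so it cannot be 2-colored; at least 3 colors are needed.
3 colors suffice: color 1 → {V1, V5, V7}; color 2 → {V2, V4, V6}; color 3 → {V3}. No two adjacent vertices share a color.

3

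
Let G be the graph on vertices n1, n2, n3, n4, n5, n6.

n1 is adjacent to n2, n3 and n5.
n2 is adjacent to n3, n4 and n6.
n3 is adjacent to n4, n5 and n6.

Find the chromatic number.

n1, n3, n5 are pairwise adjacent, so at least 3 colors are needed.
A valid assignment using 3 colors: n1=3, n2=2, n3=1, n4=3, n5=2, n6=3. Each edge has distinct colors on its endpoints.

3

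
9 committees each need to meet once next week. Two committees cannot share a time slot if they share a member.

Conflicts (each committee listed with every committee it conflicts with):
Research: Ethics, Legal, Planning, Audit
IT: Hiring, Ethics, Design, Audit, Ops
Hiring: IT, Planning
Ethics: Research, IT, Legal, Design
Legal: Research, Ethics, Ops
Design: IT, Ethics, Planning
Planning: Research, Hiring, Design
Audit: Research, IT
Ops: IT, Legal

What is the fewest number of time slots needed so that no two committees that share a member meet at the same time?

3

Research, Ethics, Legal are mutually in conflict, so at least 3 time slots are needed.
3 time slots suffice: time slot 1 → {Research, IT}; time slot 2 → {Ethics, Planning, Audit, Ops}; time slot 3 → {Hiring, Legal, Design}. No two conflicting committees share a time slot.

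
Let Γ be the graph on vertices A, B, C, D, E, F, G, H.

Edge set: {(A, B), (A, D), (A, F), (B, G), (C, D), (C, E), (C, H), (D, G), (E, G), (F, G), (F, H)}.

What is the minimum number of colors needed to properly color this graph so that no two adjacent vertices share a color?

The cycle H-C-D-A-F-H has odd length 5, so it cannot be 2-colored; at least 3 colors are needed.
3 colors suffice: color 1 → {A, C, G}; color 2 → {B, D, E, F}; color 3 → {H}. Every edge joins two different colors.

3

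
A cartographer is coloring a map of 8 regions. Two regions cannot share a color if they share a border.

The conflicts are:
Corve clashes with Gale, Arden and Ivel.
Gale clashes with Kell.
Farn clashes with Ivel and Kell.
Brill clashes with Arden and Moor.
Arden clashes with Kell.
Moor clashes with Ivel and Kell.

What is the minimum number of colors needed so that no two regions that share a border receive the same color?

3

The cycle Arden-Brill-Moor-Ivel-Corve-Arden has odd length 5, so it cannot be 2-colored; at least 3 colors are needed.
3 colors suffice: color 1 → {Corve, Brill, Kell}; color 2 → {Gale, Farn, Arden, Moor}; color 3 → {Ivel}. Every pair that conflicts lands in different colors.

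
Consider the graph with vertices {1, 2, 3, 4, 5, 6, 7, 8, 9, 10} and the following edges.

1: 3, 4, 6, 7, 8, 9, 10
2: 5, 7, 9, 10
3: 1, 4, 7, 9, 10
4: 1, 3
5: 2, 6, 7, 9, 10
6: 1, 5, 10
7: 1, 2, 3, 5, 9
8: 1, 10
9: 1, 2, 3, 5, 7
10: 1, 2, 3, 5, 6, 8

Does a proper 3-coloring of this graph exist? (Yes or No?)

1, 3, 7, 9 form a clique, so at least 4 colors are needed.
So 3 colors are not enough.

No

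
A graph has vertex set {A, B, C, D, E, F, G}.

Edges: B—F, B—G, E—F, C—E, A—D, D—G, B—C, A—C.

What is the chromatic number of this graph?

3

The cycle G-D-A-C-B-G has odd length 5, so it cannot be 2-colored; at least 3 colors are needed.
One proper 3-coloring: A=1, B=1, C=2, D=2, E=1, F=2, G=3. No two adjacent vertices share a color.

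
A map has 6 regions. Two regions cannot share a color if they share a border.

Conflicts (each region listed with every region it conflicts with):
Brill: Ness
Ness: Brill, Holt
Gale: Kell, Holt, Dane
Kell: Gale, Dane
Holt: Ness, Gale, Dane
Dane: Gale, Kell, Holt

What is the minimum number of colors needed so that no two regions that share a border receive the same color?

Gale, Kell, Dane are mutually in conflict, so at least 3 colors are needed.
3 colors suffice: Brill=2, Ness=1, Gale=1, Kell=2, Holt=2, Dane=3. Every pair that conflicts lands in different colors.

3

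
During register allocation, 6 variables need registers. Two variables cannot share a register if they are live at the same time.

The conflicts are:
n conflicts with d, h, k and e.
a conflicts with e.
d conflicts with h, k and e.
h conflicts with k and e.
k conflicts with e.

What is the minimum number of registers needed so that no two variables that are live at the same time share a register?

n, d, h, k, e pairwise conflict, so at least 5 registers are needed.
Using 5 registers: n=2, a=2, d=3, h=4, k=5, e=1. Every pair that conflicts lands in different registers.

5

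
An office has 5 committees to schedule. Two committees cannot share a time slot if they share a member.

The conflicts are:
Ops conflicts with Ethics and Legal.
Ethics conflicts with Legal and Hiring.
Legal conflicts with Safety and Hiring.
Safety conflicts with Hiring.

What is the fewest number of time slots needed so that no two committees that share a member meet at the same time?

3

Ops, Ethics, Legal pairwise conflict, so at least 3 time slots are needed.
3 time slots suffice: time slot 1 → {Legal}; time slot 2 → {Ethics, Safety}; time slot 3 → {Ops, Hiring}. Each listed conflict is separated.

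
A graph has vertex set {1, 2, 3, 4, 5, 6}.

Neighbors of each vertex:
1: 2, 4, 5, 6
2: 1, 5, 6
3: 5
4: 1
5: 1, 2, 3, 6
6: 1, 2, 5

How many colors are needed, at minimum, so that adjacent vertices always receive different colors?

1, 2, 5, 6 form a clique, so at least 4 colors are needed.
4 colors suffice: color a → {4, 5}; color b → {1, 3}; color c → {6}; color d → {2}. No two adjacent vertices share a color.

4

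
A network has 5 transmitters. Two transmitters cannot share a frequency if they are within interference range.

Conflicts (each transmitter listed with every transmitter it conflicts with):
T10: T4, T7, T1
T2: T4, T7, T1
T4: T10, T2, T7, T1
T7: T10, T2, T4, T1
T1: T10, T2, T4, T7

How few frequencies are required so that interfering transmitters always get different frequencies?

4

T10, T4, T7, T1 all conflict with each other, so at least 4 frequencies are needed.
4 frequencies suffice: frequency 1 → {T4}; frequency 2 → {T1}; frequency 3 → {T7}; frequency 4 → {T10, T2}. Every pair that conflicts lands in different frequencies.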